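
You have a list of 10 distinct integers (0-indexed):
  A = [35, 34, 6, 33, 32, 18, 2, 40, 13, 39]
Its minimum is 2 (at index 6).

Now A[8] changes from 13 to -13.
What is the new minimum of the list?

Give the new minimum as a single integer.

Answer: -13

Derivation:
Old min = 2 (at index 6)
Change: A[8] 13 -> -13
Changed element was NOT the old min.
  New min = min(old_min, new_val) = min(2, -13) = -13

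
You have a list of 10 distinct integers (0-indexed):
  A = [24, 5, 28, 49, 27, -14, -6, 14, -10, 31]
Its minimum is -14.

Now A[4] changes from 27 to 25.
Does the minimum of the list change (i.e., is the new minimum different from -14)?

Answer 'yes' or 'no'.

Old min = -14
Change: A[4] 27 -> 25
Changed element was NOT the min; min changes only if 25 < -14.
New min = -14; changed? no

Answer: no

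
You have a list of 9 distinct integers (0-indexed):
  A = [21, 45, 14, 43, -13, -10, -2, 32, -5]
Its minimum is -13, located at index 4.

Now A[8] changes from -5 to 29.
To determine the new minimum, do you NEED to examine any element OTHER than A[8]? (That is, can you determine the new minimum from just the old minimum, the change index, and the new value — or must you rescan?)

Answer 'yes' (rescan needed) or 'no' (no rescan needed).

Answer: no

Derivation:
Old min = -13 at index 4
Change at index 8: -5 -> 29
Index 8 was NOT the min. New min = min(-13, 29). No rescan of other elements needed.
Needs rescan: no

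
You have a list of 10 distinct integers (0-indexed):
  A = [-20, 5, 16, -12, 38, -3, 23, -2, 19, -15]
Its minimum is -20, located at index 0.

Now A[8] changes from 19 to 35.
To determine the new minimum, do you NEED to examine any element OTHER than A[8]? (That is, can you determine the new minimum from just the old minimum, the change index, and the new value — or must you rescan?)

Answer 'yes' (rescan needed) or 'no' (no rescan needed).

Answer: no

Derivation:
Old min = -20 at index 0
Change at index 8: 19 -> 35
Index 8 was NOT the min. New min = min(-20, 35). No rescan of other elements needed.
Needs rescan: no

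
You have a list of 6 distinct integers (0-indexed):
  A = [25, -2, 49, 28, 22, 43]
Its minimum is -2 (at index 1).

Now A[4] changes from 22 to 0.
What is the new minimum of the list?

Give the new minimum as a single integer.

Old min = -2 (at index 1)
Change: A[4] 22 -> 0
Changed element was NOT the old min.
  New min = min(old_min, new_val) = min(-2, 0) = -2

Answer: -2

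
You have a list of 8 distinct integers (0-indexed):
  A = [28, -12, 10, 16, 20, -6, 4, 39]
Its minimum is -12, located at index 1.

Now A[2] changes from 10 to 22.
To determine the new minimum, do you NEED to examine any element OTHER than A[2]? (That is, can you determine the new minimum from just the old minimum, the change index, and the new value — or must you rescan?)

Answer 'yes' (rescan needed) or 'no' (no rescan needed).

Answer: no

Derivation:
Old min = -12 at index 1
Change at index 2: 10 -> 22
Index 2 was NOT the min. New min = min(-12, 22). No rescan of other elements needed.
Needs rescan: no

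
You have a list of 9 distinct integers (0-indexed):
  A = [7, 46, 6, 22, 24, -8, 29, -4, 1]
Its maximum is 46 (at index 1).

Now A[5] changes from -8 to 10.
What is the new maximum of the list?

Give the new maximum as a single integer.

Old max = 46 (at index 1)
Change: A[5] -8 -> 10
Changed element was NOT the old max.
  New max = max(old_max, new_val) = max(46, 10) = 46

Answer: 46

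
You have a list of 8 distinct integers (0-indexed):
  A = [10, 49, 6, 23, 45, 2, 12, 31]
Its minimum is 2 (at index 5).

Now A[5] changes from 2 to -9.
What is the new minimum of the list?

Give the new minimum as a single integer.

Answer: -9

Derivation:
Old min = 2 (at index 5)
Change: A[5] 2 -> -9
Changed element WAS the min. Need to check: is -9 still <= all others?
  Min of remaining elements: 6
  New min = min(-9, 6) = -9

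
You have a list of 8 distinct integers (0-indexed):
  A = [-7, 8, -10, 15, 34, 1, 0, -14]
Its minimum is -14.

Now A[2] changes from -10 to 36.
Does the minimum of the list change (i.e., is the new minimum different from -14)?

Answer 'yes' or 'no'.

Old min = -14
Change: A[2] -10 -> 36
Changed element was NOT the min; min changes only if 36 < -14.
New min = -14; changed? no

Answer: no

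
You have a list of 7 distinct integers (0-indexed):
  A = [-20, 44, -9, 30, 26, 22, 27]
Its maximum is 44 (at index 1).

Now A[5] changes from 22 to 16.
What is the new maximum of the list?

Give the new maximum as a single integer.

Answer: 44

Derivation:
Old max = 44 (at index 1)
Change: A[5] 22 -> 16
Changed element was NOT the old max.
  New max = max(old_max, new_val) = max(44, 16) = 44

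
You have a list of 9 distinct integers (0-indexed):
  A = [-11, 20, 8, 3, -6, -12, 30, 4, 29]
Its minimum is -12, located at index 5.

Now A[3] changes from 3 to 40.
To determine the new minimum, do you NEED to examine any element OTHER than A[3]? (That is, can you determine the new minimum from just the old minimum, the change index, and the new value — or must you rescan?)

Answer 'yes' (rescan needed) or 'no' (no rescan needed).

Answer: no

Derivation:
Old min = -12 at index 5
Change at index 3: 3 -> 40
Index 3 was NOT the min. New min = min(-12, 40). No rescan of other elements needed.
Needs rescan: no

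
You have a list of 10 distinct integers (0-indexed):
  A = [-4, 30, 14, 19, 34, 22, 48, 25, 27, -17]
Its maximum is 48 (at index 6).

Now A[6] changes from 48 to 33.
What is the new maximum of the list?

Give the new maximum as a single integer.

Answer: 34

Derivation:
Old max = 48 (at index 6)
Change: A[6] 48 -> 33
Changed element WAS the max -> may need rescan.
  Max of remaining elements: 34
  New max = max(33, 34) = 34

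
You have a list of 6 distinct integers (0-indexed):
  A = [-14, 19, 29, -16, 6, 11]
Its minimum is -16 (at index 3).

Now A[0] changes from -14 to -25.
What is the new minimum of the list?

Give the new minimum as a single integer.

Old min = -16 (at index 3)
Change: A[0] -14 -> -25
Changed element was NOT the old min.
  New min = min(old_min, new_val) = min(-16, -25) = -25

Answer: -25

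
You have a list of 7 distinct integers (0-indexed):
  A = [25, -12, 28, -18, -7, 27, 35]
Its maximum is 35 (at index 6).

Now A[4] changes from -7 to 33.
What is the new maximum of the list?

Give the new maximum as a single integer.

Old max = 35 (at index 6)
Change: A[4] -7 -> 33
Changed element was NOT the old max.
  New max = max(old_max, new_val) = max(35, 33) = 35

Answer: 35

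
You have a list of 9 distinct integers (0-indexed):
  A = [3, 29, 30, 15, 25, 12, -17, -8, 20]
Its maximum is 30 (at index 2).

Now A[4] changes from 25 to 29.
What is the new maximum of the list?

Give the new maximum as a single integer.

Answer: 30

Derivation:
Old max = 30 (at index 2)
Change: A[4] 25 -> 29
Changed element was NOT the old max.
  New max = max(old_max, new_val) = max(30, 29) = 30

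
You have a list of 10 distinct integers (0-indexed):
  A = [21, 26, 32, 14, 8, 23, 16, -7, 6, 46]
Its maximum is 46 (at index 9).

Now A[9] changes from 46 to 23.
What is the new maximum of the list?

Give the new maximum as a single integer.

Answer: 32

Derivation:
Old max = 46 (at index 9)
Change: A[9] 46 -> 23
Changed element WAS the max -> may need rescan.
  Max of remaining elements: 32
  New max = max(23, 32) = 32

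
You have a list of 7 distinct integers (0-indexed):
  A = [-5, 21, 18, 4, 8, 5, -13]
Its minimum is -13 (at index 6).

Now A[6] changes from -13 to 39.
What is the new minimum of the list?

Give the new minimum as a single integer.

Old min = -13 (at index 6)
Change: A[6] -13 -> 39
Changed element WAS the min. Need to check: is 39 still <= all others?
  Min of remaining elements: -5
  New min = min(39, -5) = -5

Answer: -5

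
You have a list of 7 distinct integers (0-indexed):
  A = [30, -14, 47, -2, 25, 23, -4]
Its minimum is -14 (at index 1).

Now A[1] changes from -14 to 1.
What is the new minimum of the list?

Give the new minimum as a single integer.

Old min = -14 (at index 1)
Change: A[1] -14 -> 1
Changed element WAS the min. Need to check: is 1 still <= all others?
  Min of remaining elements: -4
  New min = min(1, -4) = -4

Answer: -4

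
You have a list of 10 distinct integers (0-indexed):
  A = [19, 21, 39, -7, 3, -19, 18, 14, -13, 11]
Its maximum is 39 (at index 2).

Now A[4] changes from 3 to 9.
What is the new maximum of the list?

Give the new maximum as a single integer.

Answer: 39

Derivation:
Old max = 39 (at index 2)
Change: A[4] 3 -> 9
Changed element was NOT the old max.
  New max = max(old_max, new_val) = max(39, 9) = 39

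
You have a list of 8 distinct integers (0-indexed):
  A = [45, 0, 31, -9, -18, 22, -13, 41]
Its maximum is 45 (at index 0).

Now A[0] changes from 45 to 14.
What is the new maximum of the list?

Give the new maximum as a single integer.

Old max = 45 (at index 0)
Change: A[0] 45 -> 14
Changed element WAS the max -> may need rescan.
  Max of remaining elements: 41
  New max = max(14, 41) = 41

Answer: 41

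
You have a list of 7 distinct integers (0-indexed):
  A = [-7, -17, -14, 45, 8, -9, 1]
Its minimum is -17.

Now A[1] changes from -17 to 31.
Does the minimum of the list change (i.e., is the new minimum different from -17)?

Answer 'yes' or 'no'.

Old min = -17
Change: A[1] -17 -> 31
Changed element was the min; new min must be rechecked.
New min = -14; changed? yes

Answer: yes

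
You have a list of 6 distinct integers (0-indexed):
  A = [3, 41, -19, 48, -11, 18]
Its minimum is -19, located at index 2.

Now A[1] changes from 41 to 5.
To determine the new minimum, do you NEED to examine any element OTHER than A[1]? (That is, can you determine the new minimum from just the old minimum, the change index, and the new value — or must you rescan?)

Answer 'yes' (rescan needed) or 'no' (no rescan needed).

Answer: no

Derivation:
Old min = -19 at index 2
Change at index 1: 41 -> 5
Index 1 was NOT the min. New min = min(-19, 5). No rescan of other elements needed.
Needs rescan: no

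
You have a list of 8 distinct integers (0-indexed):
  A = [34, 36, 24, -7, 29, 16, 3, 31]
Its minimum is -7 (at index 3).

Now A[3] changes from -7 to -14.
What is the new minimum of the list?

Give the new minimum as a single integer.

Answer: -14

Derivation:
Old min = -7 (at index 3)
Change: A[3] -7 -> -14
Changed element WAS the min. Need to check: is -14 still <= all others?
  Min of remaining elements: 3
  New min = min(-14, 3) = -14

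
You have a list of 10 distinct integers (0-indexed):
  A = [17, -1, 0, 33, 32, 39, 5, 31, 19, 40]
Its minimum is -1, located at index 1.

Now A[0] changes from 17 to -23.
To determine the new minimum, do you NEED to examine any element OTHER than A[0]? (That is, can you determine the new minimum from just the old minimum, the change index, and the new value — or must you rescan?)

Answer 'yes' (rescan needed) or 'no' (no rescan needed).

Old min = -1 at index 1
Change at index 0: 17 -> -23
Index 0 was NOT the min. New min = min(-1, -23). No rescan of other elements needed.
Needs rescan: no

Answer: no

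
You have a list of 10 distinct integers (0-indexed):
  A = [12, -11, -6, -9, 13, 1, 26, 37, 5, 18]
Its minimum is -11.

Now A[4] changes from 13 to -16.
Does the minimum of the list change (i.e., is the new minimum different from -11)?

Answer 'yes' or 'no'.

Answer: yes

Derivation:
Old min = -11
Change: A[4] 13 -> -16
Changed element was NOT the min; min changes only if -16 < -11.
New min = -16; changed? yes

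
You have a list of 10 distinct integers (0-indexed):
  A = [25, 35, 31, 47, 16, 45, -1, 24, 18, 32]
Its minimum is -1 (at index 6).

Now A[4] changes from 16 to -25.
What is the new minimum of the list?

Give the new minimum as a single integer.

Old min = -1 (at index 6)
Change: A[4] 16 -> -25
Changed element was NOT the old min.
  New min = min(old_min, new_val) = min(-1, -25) = -25

Answer: -25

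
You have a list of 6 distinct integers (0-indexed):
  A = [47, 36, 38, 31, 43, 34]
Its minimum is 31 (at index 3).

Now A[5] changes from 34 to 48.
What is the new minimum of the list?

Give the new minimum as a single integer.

Old min = 31 (at index 3)
Change: A[5] 34 -> 48
Changed element was NOT the old min.
  New min = min(old_min, new_val) = min(31, 48) = 31

Answer: 31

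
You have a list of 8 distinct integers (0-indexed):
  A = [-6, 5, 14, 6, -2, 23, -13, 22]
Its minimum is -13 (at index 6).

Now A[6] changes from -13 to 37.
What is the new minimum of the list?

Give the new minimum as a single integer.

Answer: -6

Derivation:
Old min = -13 (at index 6)
Change: A[6] -13 -> 37
Changed element WAS the min. Need to check: is 37 still <= all others?
  Min of remaining elements: -6
  New min = min(37, -6) = -6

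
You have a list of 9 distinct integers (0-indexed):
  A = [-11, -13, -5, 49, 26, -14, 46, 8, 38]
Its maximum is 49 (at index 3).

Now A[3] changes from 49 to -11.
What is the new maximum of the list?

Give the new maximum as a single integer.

Old max = 49 (at index 3)
Change: A[3] 49 -> -11
Changed element WAS the max -> may need rescan.
  Max of remaining elements: 46
  New max = max(-11, 46) = 46

Answer: 46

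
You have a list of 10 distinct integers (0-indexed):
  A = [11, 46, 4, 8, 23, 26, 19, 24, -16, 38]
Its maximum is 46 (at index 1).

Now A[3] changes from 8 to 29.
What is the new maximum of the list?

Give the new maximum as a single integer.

Old max = 46 (at index 1)
Change: A[3] 8 -> 29
Changed element was NOT the old max.
  New max = max(old_max, new_val) = max(46, 29) = 46

Answer: 46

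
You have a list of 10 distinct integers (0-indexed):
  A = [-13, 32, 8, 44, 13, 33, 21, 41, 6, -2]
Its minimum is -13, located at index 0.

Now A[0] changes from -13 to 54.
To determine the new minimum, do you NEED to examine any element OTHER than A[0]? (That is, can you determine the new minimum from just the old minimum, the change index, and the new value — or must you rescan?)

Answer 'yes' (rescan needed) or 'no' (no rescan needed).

Answer: yes

Derivation:
Old min = -13 at index 0
Change at index 0: -13 -> 54
Index 0 WAS the min and new value 54 > old min -13. Must rescan other elements to find the new min.
Needs rescan: yes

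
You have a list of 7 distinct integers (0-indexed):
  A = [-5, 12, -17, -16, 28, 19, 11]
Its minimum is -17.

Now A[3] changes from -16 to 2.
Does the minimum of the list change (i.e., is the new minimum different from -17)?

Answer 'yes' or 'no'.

Answer: no

Derivation:
Old min = -17
Change: A[3] -16 -> 2
Changed element was NOT the min; min changes only if 2 < -17.
New min = -17; changed? no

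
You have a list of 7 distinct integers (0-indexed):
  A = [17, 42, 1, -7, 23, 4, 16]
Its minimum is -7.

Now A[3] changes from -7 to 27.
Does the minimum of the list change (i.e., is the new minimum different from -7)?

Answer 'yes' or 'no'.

Answer: yes

Derivation:
Old min = -7
Change: A[3] -7 -> 27
Changed element was the min; new min must be rechecked.
New min = 1; changed? yes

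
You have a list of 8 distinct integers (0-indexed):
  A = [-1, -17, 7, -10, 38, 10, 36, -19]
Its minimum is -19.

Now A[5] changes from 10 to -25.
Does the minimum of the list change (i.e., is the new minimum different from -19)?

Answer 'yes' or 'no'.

Old min = -19
Change: A[5] 10 -> -25
Changed element was NOT the min; min changes only if -25 < -19.
New min = -25; changed? yes

Answer: yes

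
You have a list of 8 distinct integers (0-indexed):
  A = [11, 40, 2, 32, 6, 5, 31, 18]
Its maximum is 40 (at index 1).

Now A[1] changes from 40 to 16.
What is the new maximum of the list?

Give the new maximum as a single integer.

Old max = 40 (at index 1)
Change: A[1] 40 -> 16
Changed element WAS the max -> may need rescan.
  Max of remaining elements: 32
  New max = max(16, 32) = 32

Answer: 32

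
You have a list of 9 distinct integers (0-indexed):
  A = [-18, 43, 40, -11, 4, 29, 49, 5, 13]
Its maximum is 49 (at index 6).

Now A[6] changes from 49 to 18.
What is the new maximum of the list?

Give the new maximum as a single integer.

Old max = 49 (at index 6)
Change: A[6] 49 -> 18
Changed element WAS the max -> may need rescan.
  Max of remaining elements: 43
  New max = max(18, 43) = 43

Answer: 43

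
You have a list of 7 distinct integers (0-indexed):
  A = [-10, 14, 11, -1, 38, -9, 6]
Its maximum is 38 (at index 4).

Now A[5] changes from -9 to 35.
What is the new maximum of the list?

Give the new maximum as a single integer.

Answer: 38

Derivation:
Old max = 38 (at index 4)
Change: A[5] -9 -> 35
Changed element was NOT the old max.
  New max = max(old_max, new_val) = max(38, 35) = 38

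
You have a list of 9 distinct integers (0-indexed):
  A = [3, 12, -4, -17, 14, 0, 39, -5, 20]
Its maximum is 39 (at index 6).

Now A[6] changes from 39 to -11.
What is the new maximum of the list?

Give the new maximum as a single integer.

Old max = 39 (at index 6)
Change: A[6] 39 -> -11
Changed element WAS the max -> may need rescan.
  Max of remaining elements: 20
  New max = max(-11, 20) = 20

Answer: 20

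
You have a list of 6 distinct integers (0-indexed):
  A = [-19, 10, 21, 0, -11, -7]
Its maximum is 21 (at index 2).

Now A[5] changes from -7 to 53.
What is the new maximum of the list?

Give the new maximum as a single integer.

Answer: 53

Derivation:
Old max = 21 (at index 2)
Change: A[5] -7 -> 53
Changed element was NOT the old max.
  New max = max(old_max, new_val) = max(21, 53) = 53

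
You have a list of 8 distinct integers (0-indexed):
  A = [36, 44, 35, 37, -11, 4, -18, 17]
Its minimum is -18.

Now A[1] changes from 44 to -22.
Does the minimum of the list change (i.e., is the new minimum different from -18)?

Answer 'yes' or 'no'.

Answer: yes

Derivation:
Old min = -18
Change: A[1] 44 -> -22
Changed element was NOT the min; min changes only if -22 < -18.
New min = -22; changed? yes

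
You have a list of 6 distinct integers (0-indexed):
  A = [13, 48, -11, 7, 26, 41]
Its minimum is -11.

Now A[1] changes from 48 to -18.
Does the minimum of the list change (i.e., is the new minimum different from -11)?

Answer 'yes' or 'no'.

Old min = -11
Change: A[1] 48 -> -18
Changed element was NOT the min; min changes only if -18 < -11.
New min = -18; changed? yes

Answer: yes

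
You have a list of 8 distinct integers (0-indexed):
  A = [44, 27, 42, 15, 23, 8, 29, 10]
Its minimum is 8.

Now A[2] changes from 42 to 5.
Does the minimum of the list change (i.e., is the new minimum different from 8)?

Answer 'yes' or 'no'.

Old min = 8
Change: A[2] 42 -> 5
Changed element was NOT the min; min changes only if 5 < 8.
New min = 5; changed? yes

Answer: yes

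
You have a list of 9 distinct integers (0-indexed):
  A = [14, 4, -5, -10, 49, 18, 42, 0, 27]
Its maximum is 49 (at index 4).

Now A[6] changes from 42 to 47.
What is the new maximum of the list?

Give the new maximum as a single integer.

Old max = 49 (at index 4)
Change: A[6] 42 -> 47
Changed element was NOT the old max.
  New max = max(old_max, new_val) = max(49, 47) = 49

Answer: 49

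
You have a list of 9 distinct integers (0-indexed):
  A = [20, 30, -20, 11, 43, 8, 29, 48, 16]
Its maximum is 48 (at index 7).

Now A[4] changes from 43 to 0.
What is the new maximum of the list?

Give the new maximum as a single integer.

Old max = 48 (at index 7)
Change: A[4] 43 -> 0
Changed element was NOT the old max.
  New max = max(old_max, new_val) = max(48, 0) = 48

Answer: 48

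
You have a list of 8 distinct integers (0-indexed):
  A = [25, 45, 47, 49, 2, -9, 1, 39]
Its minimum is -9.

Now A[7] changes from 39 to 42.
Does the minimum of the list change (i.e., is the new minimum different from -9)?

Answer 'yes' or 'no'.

Answer: no

Derivation:
Old min = -9
Change: A[7] 39 -> 42
Changed element was NOT the min; min changes only if 42 < -9.
New min = -9; changed? no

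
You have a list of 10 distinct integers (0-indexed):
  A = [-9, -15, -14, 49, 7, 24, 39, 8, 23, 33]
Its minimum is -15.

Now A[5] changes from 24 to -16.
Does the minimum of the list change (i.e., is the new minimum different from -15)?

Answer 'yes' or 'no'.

Old min = -15
Change: A[5] 24 -> -16
Changed element was NOT the min; min changes only if -16 < -15.
New min = -16; changed? yes

Answer: yes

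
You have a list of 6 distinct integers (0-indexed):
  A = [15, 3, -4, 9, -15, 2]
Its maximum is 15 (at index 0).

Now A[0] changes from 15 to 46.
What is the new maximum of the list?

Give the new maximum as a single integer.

Answer: 46

Derivation:
Old max = 15 (at index 0)
Change: A[0] 15 -> 46
Changed element WAS the max -> may need rescan.
  Max of remaining elements: 9
  New max = max(46, 9) = 46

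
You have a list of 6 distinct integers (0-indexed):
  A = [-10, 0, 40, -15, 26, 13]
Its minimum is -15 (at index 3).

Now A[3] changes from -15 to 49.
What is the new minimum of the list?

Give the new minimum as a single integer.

Old min = -15 (at index 3)
Change: A[3] -15 -> 49
Changed element WAS the min. Need to check: is 49 still <= all others?
  Min of remaining elements: -10
  New min = min(49, -10) = -10

Answer: -10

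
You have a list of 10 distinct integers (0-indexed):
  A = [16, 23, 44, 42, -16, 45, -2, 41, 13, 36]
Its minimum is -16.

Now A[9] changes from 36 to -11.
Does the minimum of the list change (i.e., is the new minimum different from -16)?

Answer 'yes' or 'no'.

Old min = -16
Change: A[9] 36 -> -11
Changed element was NOT the min; min changes only if -11 < -16.
New min = -16; changed? no

Answer: no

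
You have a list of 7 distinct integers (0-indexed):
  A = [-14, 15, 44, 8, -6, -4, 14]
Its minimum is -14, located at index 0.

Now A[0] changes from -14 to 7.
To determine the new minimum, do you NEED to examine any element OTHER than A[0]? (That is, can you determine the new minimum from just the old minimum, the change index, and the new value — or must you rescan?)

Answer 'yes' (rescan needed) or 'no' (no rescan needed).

Old min = -14 at index 0
Change at index 0: -14 -> 7
Index 0 WAS the min and new value 7 > old min -14. Must rescan other elements to find the new min.
Needs rescan: yes

Answer: yes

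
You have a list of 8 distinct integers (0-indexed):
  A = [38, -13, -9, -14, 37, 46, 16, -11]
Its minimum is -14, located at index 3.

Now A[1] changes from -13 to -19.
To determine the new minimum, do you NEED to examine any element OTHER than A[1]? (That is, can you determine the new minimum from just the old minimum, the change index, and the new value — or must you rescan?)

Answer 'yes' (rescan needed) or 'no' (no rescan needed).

Old min = -14 at index 3
Change at index 1: -13 -> -19
Index 1 was NOT the min. New min = min(-14, -19). No rescan of other elements needed.
Needs rescan: no

Answer: no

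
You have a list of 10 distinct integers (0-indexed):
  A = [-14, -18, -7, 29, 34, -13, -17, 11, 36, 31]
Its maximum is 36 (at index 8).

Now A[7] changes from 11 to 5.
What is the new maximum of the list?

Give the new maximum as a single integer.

Answer: 36

Derivation:
Old max = 36 (at index 8)
Change: A[7] 11 -> 5
Changed element was NOT the old max.
  New max = max(old_max, new_val) = max(36, 5) = 36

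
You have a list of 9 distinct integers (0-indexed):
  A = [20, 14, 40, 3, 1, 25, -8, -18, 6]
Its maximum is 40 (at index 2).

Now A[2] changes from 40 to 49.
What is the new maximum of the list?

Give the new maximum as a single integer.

Old max = 40 (at index 2)
Change: A[2] 40 -> 49
Changed element WAS the max -> may need rescan.
  Max of remaining elements: 25
  New max = max(49, 25) = 49

Answer: 49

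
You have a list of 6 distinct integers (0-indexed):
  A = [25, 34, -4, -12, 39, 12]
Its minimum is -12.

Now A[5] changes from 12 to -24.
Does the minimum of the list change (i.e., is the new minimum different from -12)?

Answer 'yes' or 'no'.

Answer: yes

Derivation:
Old min = -12
Change: A[5] 12 -> -24
Changed element was NOT the min; min changes only if -24 < -12.
New min = -24; changed? yes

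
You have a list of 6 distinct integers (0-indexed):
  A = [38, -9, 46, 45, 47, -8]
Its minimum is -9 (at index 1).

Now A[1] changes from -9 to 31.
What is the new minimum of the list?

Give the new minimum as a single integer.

Old min = -9 (at index 1)
Change: A[1] -9 -> 31
Changed element WAS the min. Need to check: is 31 still <= all others?
  Min of remaining elements: -8
  New min = min(31, -8) = -8

Answer: -8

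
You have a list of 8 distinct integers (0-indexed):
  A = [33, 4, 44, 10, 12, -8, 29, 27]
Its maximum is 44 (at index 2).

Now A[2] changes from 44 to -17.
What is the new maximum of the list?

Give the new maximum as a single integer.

Answer: 33

Derivation:
Old max = 44 (at index 2)
Change: A[2] 44 -> -17
Changed element WAS the max -> may need rescan.
  Max of remaining elements: 33
  New max = max(-17, 33) = 33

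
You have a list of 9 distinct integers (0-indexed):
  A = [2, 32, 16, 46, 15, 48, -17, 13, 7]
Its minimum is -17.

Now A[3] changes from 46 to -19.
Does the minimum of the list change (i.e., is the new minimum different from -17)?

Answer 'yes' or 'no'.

Old min = -17
Change: A[3] 46 -> -19
Changed element was NOT the min; min changes only if -19 < -17.
New min = -19; changed? yes

Answer: yes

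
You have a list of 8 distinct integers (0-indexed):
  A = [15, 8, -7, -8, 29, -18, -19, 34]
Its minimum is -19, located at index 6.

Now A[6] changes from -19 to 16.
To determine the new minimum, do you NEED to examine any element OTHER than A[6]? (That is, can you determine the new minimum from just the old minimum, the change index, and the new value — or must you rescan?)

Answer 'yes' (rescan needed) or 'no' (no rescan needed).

Answer: yes

Derivation:
Old min = -19 at index 6
Change at index 6: -19 -> 16
Index 6 WAS the min and new value 16 > old min -19. Must rescan other elements to find the new min.
Needs rescan: yes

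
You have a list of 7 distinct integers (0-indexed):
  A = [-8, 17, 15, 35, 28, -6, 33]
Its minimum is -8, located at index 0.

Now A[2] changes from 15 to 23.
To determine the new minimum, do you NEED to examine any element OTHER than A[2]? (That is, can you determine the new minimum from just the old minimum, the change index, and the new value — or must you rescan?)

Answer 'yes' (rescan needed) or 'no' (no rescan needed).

Old min = -8 at index 0
Change at index 2: 15 -> 23
Index 2 was NOT the min. New min = min(-8, 23). No rescan of other elements needed.
Needs rescan: no

Answer: no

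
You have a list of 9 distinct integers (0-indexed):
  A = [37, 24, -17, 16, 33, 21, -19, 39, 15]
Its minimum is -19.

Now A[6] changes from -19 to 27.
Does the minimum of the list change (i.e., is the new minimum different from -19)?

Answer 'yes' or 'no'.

Answer: yes

Derivation:
Old min = -19
Change: A[6] -19 -> 27
Changed element was the min; new min must be rechecked.
New min = -17; changed? yes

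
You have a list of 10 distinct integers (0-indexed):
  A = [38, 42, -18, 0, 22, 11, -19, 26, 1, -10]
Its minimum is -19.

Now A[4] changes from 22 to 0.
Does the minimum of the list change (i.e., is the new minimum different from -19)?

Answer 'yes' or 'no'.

Answer: no

Derivation:
Old min = -19
Change: A[4] 22 -> 0
Changed element was NOT the min; min changes only if 0 < -19.
New min = -19; changed? no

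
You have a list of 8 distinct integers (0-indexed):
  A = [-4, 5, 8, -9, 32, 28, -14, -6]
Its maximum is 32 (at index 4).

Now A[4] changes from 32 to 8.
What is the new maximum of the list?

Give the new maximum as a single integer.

Answer: 28

Derivation:
Old max = 32 (at index 4)
Change: A[4] 32 -> 8
Changed element WAS the max -> may need rescan.
  Max of remaining elements: 28
  New max = max(8, 28) = 28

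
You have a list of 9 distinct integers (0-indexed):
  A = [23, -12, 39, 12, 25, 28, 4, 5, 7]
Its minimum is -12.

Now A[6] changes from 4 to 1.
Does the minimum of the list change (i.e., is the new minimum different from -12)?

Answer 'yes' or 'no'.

Answer: no

Derivation:
Old min = -12
Change: A[6] 4 -> 1
Changed element was NOT the min; min changes only if 1 < -12.
New min = -12; changed? no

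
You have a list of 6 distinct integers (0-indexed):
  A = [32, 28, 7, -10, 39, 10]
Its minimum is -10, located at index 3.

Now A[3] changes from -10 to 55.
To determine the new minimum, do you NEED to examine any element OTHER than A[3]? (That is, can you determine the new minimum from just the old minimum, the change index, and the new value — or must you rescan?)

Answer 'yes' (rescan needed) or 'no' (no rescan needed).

Answer: yes

Derivation:
Old min = -10 at index 3
Change at index 3: -10 -> 55
Index 3 WAS the min and new value 55 > old min -10. Must rescan other elements to find the new min.
Needs rescan: yes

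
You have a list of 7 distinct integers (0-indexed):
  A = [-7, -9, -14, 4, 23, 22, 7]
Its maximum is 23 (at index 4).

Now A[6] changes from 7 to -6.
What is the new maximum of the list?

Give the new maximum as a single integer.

Old max = 23 (at index 4)
Change: A[6] 7 -> -6
Changed element was NOT the old max.
  New max = max(old_max, new_val) = max(23, -6) = 23

Answer: 23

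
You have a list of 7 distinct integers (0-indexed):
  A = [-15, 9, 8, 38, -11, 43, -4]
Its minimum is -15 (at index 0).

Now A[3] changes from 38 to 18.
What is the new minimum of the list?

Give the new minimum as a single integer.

Old min = -15 (at index 0)
Change: A[3] 38 -> 18
Changed element was NOT the old min.
  New min = min(old_min, new_val) = min(-15, 18) = -15

Answer: -15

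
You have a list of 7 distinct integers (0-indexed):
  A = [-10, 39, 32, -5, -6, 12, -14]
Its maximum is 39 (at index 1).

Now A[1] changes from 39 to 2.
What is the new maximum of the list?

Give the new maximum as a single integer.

Answer: 32

Derivation:
Old max = 39 (at index 1)
Change: A[1] 39 -> 2
Changed element WAS the max -> may need rescan.
  Max of remaining elements: 32
  New max = max(2, 32) = 32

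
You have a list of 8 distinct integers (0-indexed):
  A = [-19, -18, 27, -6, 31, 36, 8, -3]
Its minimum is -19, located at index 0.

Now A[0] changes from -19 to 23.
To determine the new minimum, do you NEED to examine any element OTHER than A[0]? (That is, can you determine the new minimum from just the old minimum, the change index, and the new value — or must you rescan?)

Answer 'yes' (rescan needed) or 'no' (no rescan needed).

Answer: yes

Derivation:
Old min = -19 at index 0
Change at index 0: -19 -> 23
Index 0 WAS the min and new value 23 > old min -19. Must rescan other elements to find the new min.
Needs rescan: yes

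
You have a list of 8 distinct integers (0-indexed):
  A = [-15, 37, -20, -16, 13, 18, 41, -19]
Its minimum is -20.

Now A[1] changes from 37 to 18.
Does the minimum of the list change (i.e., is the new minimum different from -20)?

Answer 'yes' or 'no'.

Old min = -20
Change: A[1] 37 -> 18
Changed element was NOT the min; min changes only if 18 < -20.
New min = -20; changed? no

Answer: no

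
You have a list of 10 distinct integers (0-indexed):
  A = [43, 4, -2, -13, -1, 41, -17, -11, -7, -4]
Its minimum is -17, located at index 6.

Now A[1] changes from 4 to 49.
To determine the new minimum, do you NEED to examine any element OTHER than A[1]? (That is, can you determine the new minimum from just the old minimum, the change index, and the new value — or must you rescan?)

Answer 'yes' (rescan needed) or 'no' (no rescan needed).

Old min = -17 at index 6
Change at index 1: 4 -> 49
Index 1 was NOT the min. New min = min(-17, 49). No rescan of other elements needed.
Needs rescan: no

Answer: no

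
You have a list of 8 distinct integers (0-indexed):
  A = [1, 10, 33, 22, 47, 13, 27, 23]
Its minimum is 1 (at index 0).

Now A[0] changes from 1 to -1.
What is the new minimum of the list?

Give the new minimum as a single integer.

Answer: -1

Derivation:
Old min = 1 (at index 0)
Change: A[0] 1 -> -1
Changed element WAS the min. Need to check: is -1 still <= all others?
  Min of remaining elements: 10
  New min = min(-1, 10) = -1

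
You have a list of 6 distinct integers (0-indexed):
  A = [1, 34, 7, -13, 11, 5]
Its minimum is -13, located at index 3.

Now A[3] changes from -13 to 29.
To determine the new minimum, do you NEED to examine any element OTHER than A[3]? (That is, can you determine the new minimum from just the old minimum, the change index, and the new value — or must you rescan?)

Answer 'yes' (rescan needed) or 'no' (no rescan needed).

Old min = -13 at index 3
Change at index 3: -13 -> 29
Index 3 WAS the min and new value 29 > old min -13. Must rescan other elements to find the new min.
Needs rescan: yes

Answer: yes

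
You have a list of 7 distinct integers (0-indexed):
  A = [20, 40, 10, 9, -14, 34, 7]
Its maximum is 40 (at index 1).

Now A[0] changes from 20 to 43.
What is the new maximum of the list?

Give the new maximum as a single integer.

Answer: 43

Derivation:
Old max = 40 (at index 1)
Change: A[0] 20 -> 43
Changed element was NOT the old max.
  New max = max(old_max, new_val) = max(40, 43) = 43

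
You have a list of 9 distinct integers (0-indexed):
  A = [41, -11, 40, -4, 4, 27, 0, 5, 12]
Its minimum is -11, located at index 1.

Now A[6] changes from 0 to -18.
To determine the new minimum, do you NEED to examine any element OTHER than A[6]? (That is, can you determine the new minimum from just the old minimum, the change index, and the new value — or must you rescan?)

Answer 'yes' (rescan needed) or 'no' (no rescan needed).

Answer: no

Derivation:
Old min = -11 at index 1
Change at index 6: 0 -> -18
Index 6 was NOT the min. New min = min(-11, -18). No rescan of other elements needed.
Needs rescan: no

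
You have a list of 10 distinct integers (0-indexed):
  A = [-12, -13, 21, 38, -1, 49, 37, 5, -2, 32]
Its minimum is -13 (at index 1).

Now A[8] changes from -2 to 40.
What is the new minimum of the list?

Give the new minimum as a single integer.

Answer: -13

Derivation:
Old min = -13 (at index 1)
Change: A[8] -2 -> 40
Changed element was NOT the old min.
  New min = min(old_min, new_val) = min(-13, 40) = -13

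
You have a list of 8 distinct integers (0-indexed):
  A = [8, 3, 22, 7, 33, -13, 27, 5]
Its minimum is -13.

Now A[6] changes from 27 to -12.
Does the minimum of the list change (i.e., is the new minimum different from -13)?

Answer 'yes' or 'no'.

Answer: no

Derivation:
Old min = -13
Change: A[6] 27 -> -12
Changed element was NOT the min; min changes only if -12 < -13.
New min = -13; changed? no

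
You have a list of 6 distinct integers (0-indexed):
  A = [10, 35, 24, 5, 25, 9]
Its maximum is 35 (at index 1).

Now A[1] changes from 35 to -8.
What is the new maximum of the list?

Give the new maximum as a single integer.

Old max = 35 (at index 1)
Change: A[1] 35 -> -8
Changed element WAS the max -> may need rescan.
  Max of remaining elements: 25
  New max = max(-8, 25) = 25

Answer: 25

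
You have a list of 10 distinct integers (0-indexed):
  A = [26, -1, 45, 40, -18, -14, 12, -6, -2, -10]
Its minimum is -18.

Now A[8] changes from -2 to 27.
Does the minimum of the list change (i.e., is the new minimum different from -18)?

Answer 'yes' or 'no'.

Old min = -18
Change: A[8] -2 -> 27
Changed element was NOT the min; min changes only if 27 < -18.
New min = -18; changed? no

Answer: no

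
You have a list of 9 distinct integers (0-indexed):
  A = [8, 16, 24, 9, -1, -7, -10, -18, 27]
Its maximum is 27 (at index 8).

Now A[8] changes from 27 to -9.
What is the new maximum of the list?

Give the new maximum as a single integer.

Old max = 27 (at index 8)
Change: A[8] 27 -> -9
Changed element WAS the max -> may need rescan.
  Max of remaining elements: 24
  New max = max(-9, 24) = 24

Answer: 24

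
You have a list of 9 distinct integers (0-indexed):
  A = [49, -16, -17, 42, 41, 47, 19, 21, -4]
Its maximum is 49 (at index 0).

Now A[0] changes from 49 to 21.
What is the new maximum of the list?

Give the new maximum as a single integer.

Answer: 47

Derivation:
Old max = 49 (at index 0)
Change: A[0] 49 -> 21
Changed element WAS the max -> may need rescan.
  Max of remaining elements: 47
  New max = max(21, 47) = 47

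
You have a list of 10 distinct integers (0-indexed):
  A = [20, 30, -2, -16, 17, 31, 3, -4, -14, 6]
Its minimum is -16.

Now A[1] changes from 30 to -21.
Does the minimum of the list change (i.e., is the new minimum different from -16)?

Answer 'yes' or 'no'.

Answer: yes

Derivation:
Old min = -16
Change: A[1] 30 -> -21
Changed element was NOT the min; min changes only if -21 < -16.
New min = -21; changed? yes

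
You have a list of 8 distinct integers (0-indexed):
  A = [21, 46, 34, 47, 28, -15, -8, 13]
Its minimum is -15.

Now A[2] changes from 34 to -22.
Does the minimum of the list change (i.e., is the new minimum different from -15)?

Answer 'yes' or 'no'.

Old min = -15
Change: A[2] 34 -> -22
Changed element was NOT the min; min changes only if -22 < -15.
New min = -22; changed? yes

Answer: yes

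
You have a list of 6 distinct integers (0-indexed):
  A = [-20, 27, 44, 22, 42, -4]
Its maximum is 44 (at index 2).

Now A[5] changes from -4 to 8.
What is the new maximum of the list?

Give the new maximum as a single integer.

Answer: 44

Derivation:
Old max = 44 (at index 2)
Change: A[5] -4 -> 8
Changed element was NOT the old max.
  New max = max(old_max, new_val) = max(44, 8) = 44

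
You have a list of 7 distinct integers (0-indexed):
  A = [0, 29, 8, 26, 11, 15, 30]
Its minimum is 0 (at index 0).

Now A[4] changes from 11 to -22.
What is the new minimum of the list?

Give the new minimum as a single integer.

Old min = 0 (at index 0)
Change: A[4] 11 -> -22
Changed element was NOT the old min.
  New min = min(old_min, new_val) = min(0, -22) = -22

Answer: -22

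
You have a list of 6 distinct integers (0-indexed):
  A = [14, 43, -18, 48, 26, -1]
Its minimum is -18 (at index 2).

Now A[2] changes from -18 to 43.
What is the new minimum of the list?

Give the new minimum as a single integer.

Old min = -18 (at index 2)
Change: A[2] -18 -> 43
Changed element WAS the min. Need to check: is 43 still <= all others?
  Min of remaining elements: -1
  New min = min(43, -1) = -1

Answer: -1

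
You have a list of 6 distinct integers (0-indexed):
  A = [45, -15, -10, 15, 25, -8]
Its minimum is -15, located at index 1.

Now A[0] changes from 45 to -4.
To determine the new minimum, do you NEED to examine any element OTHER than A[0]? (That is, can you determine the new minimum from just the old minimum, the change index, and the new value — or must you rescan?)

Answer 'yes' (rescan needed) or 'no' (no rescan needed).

Old min = -15 at index 1
Change at index 0: 45 -> -4
Index 0 was NOT the min. New min = min(-15, -4). No rescan of other elements needed.
Needs rescan: no

Answer: no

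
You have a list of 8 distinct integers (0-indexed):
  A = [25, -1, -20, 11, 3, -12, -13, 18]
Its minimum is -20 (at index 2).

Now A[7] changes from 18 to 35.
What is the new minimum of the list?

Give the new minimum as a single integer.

Answer: -20

Derivation:
Old min = -20 (at index 2)
Change: A[7] 18 -> 35
Changed element was NOT the old min.
  New min = min(old_min, new_val) = min(-20, 35) = -20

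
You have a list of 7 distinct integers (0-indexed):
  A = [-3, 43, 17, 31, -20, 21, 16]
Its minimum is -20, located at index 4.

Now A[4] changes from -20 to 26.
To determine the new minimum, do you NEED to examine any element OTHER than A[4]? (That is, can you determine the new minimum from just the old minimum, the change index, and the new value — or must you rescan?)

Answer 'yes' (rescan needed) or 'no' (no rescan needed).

Answer: yes

Derivation:
Old min = -20 at index 4
Change at index 4: -20 -> 26
Index 4 WAS the min and new value 26 > old min -20. Must rescan other elements to find the new min.
Needs rescan: yes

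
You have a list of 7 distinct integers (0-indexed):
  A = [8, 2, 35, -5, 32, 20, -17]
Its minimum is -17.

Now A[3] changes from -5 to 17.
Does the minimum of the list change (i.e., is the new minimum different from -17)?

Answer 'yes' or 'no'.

Answer: no

Derivation:
Old min = -17
Change: A[3] -5 -> 17
Changed element was NOT the min; min changes only if 17 < -17.
New min = -17; changed? no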